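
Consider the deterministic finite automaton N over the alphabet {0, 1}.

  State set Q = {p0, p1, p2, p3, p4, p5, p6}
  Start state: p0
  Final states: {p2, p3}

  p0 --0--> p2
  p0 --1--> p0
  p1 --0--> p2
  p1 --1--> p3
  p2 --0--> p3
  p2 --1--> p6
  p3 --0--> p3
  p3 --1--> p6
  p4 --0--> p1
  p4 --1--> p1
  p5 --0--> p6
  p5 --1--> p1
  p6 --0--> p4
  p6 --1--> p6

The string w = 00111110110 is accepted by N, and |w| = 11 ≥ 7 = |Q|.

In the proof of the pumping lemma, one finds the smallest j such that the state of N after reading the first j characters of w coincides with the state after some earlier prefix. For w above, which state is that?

p6

Run of N on w = 0 0 1 1 1 1 1 0 1 1 0:
  step 0: p0  (start)
  step 1: p2  (read 0: p0→p2)
  step 2: p3  (read 0: p2→p3)
  step 3: p6  (read 1: p3→p6)
  step 4: p6  (read 1: p6→p6)   ← first repeat (p6 seen earlier)
  step 5: p6  (read 1: p6→p6)
  step 6: p6  (read 1: p6→p6)
  step 7: p6  (read 1: p6→p6)
  step 8: p4  (read 0: p6→p4)
  step 9: p1  (read 1: p4→p1)
  step 10: p3  (read 1: p1→p3)
  step 11: p3  (read 0: p3→p3)

The earliest repeat is at step j = 4: N is in p6, which it already visited at step i = 3.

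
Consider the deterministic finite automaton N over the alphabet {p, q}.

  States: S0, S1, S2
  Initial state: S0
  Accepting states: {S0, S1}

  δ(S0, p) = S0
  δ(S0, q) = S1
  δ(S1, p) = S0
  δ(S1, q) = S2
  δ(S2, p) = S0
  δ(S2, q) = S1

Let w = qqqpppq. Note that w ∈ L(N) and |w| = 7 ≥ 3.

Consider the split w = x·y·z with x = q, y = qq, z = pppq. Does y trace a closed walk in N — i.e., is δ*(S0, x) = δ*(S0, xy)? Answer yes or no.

yes

Run of N on the first 3 characters of w = q q q:
  step 0: S0  (start)
  step 1: S1  (read q: S0→S1)
  step 2: S2  (read q: S1→S2)
  step 3: S1  (read q: S2→S1)

After x (step 1): S1. After xy (step 3): S1.
They match, so y = qq drives N around a cycle from S1 back to itself; pumping y any number of times keeps N in S1 before reading z, and xyⁱz ∈ L(N) for every i ≥ 0.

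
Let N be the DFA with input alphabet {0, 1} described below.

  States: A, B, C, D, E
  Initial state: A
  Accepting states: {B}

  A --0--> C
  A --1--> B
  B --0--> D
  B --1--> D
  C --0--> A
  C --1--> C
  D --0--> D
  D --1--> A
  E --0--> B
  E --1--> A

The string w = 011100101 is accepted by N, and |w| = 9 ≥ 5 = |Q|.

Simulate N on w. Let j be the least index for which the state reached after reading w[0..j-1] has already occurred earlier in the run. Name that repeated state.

C

Run of N on w = 0 1 1 1 0 0 1 0 1:
  step 0: A  (start)
  step 1: C  (read 0: A→C)
  step 2: C  (read 1: C→C)   ← first repeat (C seen earlier)
  step 3: C  (read 1: C→C)
  step 4: C  (read 1: C→C)
  step 5: A  (read 0: C→A)
  step 6: C  (read 0: A→C)
  step 7: C  (read 1: C→C)
  step 8: A  (read 0: C→A)
  step 9: B  (read 1: A→B)

The earliest repeat is at step j = 2: N is in C, which it already visited at step i = 1.
With |Q| = 5, pigeonhole forces a state repeat no later than step 5; the substring read between the first and second visits to that state can be pumped.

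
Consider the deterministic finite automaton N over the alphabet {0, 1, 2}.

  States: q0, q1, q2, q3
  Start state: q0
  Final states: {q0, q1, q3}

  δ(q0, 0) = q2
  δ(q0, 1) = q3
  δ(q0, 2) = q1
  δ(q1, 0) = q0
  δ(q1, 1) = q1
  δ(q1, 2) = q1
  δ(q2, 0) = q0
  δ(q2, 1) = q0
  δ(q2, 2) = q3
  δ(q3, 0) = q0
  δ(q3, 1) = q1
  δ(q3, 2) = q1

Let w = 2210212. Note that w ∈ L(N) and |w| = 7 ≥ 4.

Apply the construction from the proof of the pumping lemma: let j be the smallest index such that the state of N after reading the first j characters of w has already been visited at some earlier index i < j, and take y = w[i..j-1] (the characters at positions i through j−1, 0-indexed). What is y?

2

Run of N on w = 2 2 1 0 2 1 2:
  step 0: q0  (start)
  step 1: q1  (read 2: q0→q1)
  step 2: q1  (read 2: q1→q1)   ← first repeat (q1 seen earlier)
  step 3: q1  (read 1: q1→q1)
  step 4: q0  (read 0: q1→q0)
  step 5: q1  (read 2: q0→q1)
  step 6: q1  (read 1: q1→q1)
  step 7: q1  (read 2: q1→q1)

So i = 1, j = 2, giving x = w[0:1] = 2, y = w[1:2] = 2, z = w[2:7] = 10212.
Check: |xy| = 2 ≤ 4 and |y| = 1 ≥ 1. Reading y takes N from q1 back to q1, so every xyⁱz is accepted.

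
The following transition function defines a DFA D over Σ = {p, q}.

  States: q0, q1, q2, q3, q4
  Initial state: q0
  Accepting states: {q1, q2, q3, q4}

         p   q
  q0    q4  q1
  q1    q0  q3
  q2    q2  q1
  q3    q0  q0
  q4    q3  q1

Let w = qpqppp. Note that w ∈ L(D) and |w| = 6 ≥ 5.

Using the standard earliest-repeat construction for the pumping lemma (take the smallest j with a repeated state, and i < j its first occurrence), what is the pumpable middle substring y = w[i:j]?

qp

State sequence: q0 -q-> q1 -p-> q0 -q-> q1 -p-> q0 -p-> q4 -p-> q3
First repeat at step 2: q0 was already visited.

So i = 0, j = 2, giving x = w[0:0] = ε, y = w[0:2] = qp, z = w[2:6] = qppp.
Check: |xy| = 2 ≤ 5 and |y| = 2 ≥ 1. Reading y takes D from q0 back to q0, so every xyⁱz is accepted.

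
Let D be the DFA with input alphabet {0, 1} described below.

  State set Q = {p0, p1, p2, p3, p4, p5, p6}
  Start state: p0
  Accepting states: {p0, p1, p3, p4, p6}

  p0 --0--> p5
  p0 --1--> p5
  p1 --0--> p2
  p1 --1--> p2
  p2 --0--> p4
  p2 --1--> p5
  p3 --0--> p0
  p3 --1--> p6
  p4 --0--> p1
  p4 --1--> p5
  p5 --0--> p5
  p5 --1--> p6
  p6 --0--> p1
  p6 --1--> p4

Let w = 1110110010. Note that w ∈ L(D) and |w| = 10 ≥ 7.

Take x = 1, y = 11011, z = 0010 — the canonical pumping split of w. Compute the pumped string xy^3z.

11101111011110110010

xy^3z = 1·11011·11011·11011·0010 = 11101111011110110010.
Reading y = 11011 takes D from p5 back to p5, so after x·y·y·y the machine is still in p5, and z then leads to the accepting state p1. Hence 11101111011110110010 ∈ L(D).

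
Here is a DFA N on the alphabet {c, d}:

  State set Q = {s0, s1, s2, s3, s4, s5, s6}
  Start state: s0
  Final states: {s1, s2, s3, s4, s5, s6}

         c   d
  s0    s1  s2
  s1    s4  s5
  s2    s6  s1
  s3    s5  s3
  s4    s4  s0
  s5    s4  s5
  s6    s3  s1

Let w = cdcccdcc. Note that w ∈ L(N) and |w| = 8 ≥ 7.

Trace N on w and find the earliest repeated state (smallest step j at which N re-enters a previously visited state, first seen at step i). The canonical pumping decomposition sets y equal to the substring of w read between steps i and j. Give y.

Run of N on w = c d c c c d c c:
  step 0: s0  (start)
  step 1: s1  (read c: s0→s1)
  step 2: s5  (read d: s1→s5)
  step 3: s4  (read c: s5→s4)
  step 4: s4  (read c: s4→s4)   ← first repeat (s4 seen earlier)
  step 5: s4  (read c: s4→s4)
  step 6: s0  (read d: s4→s0)
  step 7: s1  (read c: s0→s1)
  step 8: s4  (read c: s1→s4)

So i = 3, j = 4, giving x = w[0:3] = cdc, y = w[3:4] = c, z = w[4:8] = cdcc.
Check: |xy| = 4 ≤ 7 and |y| = 1 ≥ 1. Reading y takes N from s4 back to s4, so every xyⁱz is accepted.
Since N has 7 states, any run of length ≥ 7 visits 7+1 states, so by pigeonhole some state repeats within the first 7 steps — that repeat gives the pumpable loop.

c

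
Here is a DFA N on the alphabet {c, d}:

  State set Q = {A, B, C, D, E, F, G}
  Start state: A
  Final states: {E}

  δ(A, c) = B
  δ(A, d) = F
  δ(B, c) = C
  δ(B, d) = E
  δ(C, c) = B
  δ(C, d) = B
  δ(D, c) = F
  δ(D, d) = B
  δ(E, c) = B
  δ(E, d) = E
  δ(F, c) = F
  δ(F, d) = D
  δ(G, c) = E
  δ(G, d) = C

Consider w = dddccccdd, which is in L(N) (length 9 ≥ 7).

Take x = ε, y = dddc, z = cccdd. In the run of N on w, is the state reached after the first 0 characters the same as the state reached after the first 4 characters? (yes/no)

State sequence: A -d-> F -d-> D -d-> B -c-> C

After x (step 0): A. After xy (step 4): C.
They differ (A ≠ C), so y is not a cycle from the state after x; this split is not the one the pumping-lemma construction produces, and pumping y need not keep the string in L(N).

no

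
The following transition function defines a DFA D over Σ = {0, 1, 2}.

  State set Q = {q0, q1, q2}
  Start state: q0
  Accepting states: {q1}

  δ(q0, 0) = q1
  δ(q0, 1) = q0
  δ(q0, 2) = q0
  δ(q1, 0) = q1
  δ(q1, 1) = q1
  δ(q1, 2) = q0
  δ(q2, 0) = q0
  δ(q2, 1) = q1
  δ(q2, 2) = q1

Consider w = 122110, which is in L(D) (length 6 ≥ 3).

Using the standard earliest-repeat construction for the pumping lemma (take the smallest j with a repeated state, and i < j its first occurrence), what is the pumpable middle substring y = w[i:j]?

1

Run of D on w = 1 2 2 1 1 0:
  step 0: q0  (start)
  step 1: q0  (read 1: q0→q0)   ← first repeat (q0 seen earlier)
  step 2: q0  (read 2: q0→q0)
  step 3: q0  (read 2: q0→q0)
  step 4: q0  (read 1: q0→q0)
  step 5: q0  (read 1: q0→q0)
  step 6: q1  (read 0: q0→q1)

So i = 0, j = 1, giving x = w[0:0] = ε, y = w[0:1] = 1, z = w[1:6] = 22110.
Check: |xy| = 1 ≤ 3 and |y| = 1 ≥ 1. Reading y takes D from q0 back to q0, so every xyⁱz is accepted.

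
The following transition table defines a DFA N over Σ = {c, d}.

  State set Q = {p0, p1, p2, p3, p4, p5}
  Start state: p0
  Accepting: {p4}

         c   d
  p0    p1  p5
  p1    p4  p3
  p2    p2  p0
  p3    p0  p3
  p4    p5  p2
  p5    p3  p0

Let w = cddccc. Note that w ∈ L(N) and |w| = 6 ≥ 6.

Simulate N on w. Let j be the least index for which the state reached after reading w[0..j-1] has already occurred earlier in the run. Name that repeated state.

p3

State sequence: p0 -c-> p1 -d-> p3 -d-> p3 -c-> p0 -c-> p1 -c-> p4
First repeat at step 3: p3 was already visited.

The earliest repeat is at step j = 3: N is in p3, which it already visited at step i = 2.
Since N has 6 states, any run of length ≥ 6 visits 6+1 states, so by pigeonhole some state repeats within the first 6 steps — that repeat gives the pumpable loop.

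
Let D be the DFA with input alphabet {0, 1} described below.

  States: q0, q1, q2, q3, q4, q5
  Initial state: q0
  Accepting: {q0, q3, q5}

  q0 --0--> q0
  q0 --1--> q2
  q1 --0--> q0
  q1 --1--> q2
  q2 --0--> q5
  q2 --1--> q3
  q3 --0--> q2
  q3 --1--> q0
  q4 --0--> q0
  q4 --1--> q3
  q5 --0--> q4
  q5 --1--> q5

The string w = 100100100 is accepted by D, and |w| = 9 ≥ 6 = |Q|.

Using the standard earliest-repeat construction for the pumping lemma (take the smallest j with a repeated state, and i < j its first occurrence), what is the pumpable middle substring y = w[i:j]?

Run of D on w = 1 0 0 1 0 0 1 0 0:
  step 0: q0  (start)
  step 1: q2  (read 1: q0→q2)
  step 2: q5  (read 0: q2→q5)
  step 3: q4  (read 0: q5→q4)
  step 4: q3  (read 1: q4→q3)
  step 5: q2  (read 0: q3→q2)   ← first repeat (q2 seen earlier)
  step 6: q5  (read 0: q2→q5)
  step 7: q5  (read 1: q5→q5)
  step 8: q4  (read 0: q5→q4)
  step 9: q0  (read 0: q4→q0)

So i = 1, j = 5, giving x = w[0:1] = 1, y = w[1:5] = 0010, z = w[5:9] = 0100.
Check: |xy| = 5 ≤ 6 and |y| = 4 ≥ 1. Reading y takes D from q2 back to q2, so every xyⁱz is accepted.
The DFA has 6 states, so the proof of the pumping lemma guarantees a repeated state among the first 6+1 visited; the segment between the two visits is the pumpable y.

0010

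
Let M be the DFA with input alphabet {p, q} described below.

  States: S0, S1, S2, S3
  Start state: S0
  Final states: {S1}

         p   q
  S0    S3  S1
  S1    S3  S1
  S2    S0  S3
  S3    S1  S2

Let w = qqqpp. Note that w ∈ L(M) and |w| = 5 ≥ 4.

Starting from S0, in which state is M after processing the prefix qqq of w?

Run of M on the first 3 characters of w = q q q:
  step 0: S0  (start)
  step 1: S1  (read q: S0→S1)
  step 2: S1  (read q: S1→S1)
  step 3: S1  (read q: S1→S1)

After reading 3 characters, M is in state S1.
(This kind of state-tracing is the core of the pumping-lemma construction: with 4 states, pigeonhole forces a repeat within the first 4 steps.)

S1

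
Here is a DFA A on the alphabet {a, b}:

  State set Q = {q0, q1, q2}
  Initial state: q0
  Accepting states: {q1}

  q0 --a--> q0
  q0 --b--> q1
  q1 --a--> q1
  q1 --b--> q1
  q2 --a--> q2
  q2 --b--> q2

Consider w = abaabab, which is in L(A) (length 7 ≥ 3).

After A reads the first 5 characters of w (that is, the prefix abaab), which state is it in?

State sequence: q0 -a-> q0 -b-> q1 -a-> q1 -a-> q1 -b-> q1

After reading 5 characters, A is in state q1.
(This kind of state-tracing is the core of the pumping-lemma construction: with 3 states, pigeonhole forces a repeat within the first 3 steps.)

q1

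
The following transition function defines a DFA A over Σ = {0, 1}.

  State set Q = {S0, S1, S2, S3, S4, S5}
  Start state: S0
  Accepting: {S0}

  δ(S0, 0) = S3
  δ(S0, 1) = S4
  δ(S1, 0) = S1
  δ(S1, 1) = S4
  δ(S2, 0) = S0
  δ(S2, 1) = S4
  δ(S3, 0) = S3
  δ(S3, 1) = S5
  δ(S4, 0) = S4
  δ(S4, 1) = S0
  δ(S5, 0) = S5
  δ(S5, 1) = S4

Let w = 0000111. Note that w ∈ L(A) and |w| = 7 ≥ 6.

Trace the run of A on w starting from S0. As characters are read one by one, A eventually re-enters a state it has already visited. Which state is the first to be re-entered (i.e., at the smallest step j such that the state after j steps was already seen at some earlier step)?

State sequence: S0 -0-> S3 -0-> S3 -0-> S3 -0-> S3 -1-> S5 -1-> S4 -1-> S0
First repeat at step 2: S3 was already visited.

The earliest repeat is at step j = 2: A is in S3, which it already visited at step i = 1.
With |Q| = 6, pigeonhole forces a state repeat no later than step 6; the substring read between the first and second visits to that state can be pumped.

S3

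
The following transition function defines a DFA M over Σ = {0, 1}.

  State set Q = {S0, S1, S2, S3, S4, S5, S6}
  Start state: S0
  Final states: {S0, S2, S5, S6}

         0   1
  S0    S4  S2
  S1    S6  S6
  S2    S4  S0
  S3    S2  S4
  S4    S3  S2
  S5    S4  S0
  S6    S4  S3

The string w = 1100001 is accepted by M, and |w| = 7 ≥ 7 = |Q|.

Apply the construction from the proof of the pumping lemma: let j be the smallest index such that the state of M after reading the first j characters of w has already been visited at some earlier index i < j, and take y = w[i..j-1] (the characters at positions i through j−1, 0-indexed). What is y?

Run of M on w = 1 1 0 0 0 0 1:
  step 0: S0  (start)
  step 1: S2  (read 1: S0→S2)
  step 2: S0  (read 1: S2→S0)   ← first repeat (S0 seen earlier)
  step 3: S4  (read 0: S0→S4)
  step 4: S3  (read 0: S4→S3)
  step 5: S2  (read 0: S3→S2)
  step 6: S4  (read 0: S2→S4)
  step 7: S2  (read 1: S4→S2)

So i = 0, j = 2, giving x = w[0:0] = ε, y = w[0:2] = 11, z = w[2:7] = 00001.
Check: |xy| = 2 ≤ 7 and |y| = 2 ≥ 1. Reading y takes M from S0 back to S0, so every xyⁱz is accepted.

11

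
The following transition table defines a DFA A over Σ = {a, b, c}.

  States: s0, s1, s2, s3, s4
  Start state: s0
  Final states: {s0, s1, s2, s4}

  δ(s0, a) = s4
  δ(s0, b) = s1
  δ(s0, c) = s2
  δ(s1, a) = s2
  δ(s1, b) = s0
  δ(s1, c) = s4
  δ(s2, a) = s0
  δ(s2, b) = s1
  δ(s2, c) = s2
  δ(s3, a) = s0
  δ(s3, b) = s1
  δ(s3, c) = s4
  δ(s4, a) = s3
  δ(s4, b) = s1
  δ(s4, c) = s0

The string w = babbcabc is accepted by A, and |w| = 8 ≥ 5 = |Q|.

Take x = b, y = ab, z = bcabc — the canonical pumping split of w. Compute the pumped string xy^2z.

bababbcabc

xy^2z = b·ab·ab·bcabc = bababbcabc.
Reading y = ab takes A from s1 back to s1, so after x·y·y the machine is still in s1, and z then leads to the accepting state s4. Hence bababbcabc ∈ L(A).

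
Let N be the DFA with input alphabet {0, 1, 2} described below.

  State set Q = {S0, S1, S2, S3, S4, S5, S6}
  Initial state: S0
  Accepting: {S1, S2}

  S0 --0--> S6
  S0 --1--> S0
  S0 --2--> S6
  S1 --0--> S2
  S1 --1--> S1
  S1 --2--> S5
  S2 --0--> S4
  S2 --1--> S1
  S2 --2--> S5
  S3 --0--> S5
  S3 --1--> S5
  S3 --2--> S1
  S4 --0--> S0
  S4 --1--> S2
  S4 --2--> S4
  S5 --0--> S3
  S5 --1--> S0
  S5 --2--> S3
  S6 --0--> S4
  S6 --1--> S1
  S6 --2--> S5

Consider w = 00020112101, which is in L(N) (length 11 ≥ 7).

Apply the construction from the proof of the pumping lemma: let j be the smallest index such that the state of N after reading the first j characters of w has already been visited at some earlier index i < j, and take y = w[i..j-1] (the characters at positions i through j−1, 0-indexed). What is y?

000

State sequence: S0 -0-> S6 -0-> S4 -0-> S0 -2-> S6 -0-> S4 -1-> S2 -1-> S1 -2-> S5 -1-> S0 -0-> S6 -1-> S1
First repeat at step 3: S0 was already visited.

So i = 0, j = 3, giving x = w[0:0] = ε, y = w[0:3] = 000, z = w[3:11] = 20112101.
Check: |xy| = 3 ≤ 7 and |y| = 3 ≥ 1. Reading y takes N from S0 back to S0, so every xyⁱz is accepted.
Pumping length from the standard proof: p = 7 (the number of states). The repeated state found above gives |xy| = j ≤ 7 and |y| = j − i ≥ 1.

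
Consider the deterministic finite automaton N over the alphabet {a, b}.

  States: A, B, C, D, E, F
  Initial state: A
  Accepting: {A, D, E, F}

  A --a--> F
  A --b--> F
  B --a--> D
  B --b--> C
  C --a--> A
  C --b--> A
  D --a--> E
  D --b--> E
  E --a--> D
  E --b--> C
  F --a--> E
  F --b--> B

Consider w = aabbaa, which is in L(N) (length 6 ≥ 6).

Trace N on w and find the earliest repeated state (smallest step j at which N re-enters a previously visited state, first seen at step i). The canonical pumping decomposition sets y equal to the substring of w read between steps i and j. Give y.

State sequence: A -a-> F -a-> E -b-> C -b-> A -a-> F -a-> E
First repeat at step 4: A was already visited.

So i = 0, j = 4, giving x = w[0:0] = ε, y = w[0:4] = aabb, z = w[4:6] = aa.
Check: |xy| = 4 ≤ 6 and |y| = 4 ≥ 1. Reading y takes N from A back to A, so every xyⁱz is accepted.
Pumping length from the standard proof: p = 6 (the number of states). The repeated state found above gives |xy| = j ≤ 6 and |y| = j − i ≥ 1.

aabb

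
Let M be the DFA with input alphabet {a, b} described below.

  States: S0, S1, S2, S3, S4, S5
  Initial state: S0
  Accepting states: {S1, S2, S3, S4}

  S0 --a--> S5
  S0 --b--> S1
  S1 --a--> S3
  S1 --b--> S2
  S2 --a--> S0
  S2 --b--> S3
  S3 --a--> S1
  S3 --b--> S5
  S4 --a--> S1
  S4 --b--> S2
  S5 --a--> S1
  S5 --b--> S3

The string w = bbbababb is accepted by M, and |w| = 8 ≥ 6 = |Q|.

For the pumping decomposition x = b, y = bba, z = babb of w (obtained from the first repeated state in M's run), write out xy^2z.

bbbabbababb

xy^2z = b·bba·bba·babb = bbbabbababb.
Reading y = bba takes M from S1 back to S1, so after x·y·y the machine is still in S1, and z then leads to the accepting state S2. Hence bbbabbababb ∈ L(M).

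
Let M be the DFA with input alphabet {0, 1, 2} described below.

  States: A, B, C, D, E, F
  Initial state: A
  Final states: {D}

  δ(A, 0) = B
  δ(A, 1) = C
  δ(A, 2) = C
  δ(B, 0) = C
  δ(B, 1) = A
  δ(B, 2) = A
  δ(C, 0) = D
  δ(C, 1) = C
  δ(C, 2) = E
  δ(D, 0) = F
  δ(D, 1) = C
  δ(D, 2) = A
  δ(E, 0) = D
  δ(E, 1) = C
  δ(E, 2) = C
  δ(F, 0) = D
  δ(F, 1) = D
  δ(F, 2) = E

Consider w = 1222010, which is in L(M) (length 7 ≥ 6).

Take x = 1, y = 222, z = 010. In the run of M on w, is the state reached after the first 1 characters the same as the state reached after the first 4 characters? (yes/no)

Run of M on the first 4 characters of w = 1 2 2 2:
  step 0: A  (start)
  step 1: C  (read 1: A→C)
  step 2: E  (read 2: C→E)
  step 3: C  (read 2: E→C)
  step 4: E  (read 2: C→E)

After x (step 1): C. After xy (step 4): E.
They differ (C ≠ E), so y is not a cycle from the state after x; this split is not the one the pumping-lemma construction produces, and pumping y need not keep the string in L(M).

no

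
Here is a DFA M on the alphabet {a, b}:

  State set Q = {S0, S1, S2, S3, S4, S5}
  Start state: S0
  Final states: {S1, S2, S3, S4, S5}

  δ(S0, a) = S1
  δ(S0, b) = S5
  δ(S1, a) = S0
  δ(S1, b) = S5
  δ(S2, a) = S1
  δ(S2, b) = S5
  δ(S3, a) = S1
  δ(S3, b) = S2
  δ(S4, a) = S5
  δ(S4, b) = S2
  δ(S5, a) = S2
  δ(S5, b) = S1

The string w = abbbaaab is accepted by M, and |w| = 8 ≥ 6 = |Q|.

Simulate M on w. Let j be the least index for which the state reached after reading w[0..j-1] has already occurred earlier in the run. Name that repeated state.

S1

State sequence: S0 -a-> S1 -b-> S5 -b-> S1 -b-> S5 -a-> S2 -a-> S1 -a-> S0 -b-> S5
First repeat at step 3: S1 was already visited.

The earliest repeat is at step j = 3: M is in S1, which it already visited at step i = 1.
Since M has 6 states, any run of length ≥ 6 visits 6+1 states, so by pigeonhole some state repeats within the first 6 steps — that repeat gives the pumpable loop.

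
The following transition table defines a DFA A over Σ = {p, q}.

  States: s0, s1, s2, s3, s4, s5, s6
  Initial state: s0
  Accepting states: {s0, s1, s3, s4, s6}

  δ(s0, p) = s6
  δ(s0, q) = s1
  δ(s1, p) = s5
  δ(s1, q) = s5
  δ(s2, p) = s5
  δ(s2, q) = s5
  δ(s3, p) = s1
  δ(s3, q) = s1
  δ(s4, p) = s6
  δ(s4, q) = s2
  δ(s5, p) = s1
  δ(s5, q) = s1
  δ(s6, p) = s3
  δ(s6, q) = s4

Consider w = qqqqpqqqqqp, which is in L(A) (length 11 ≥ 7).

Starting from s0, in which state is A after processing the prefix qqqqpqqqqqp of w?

s1

Run of A on the first 11 characters of w = q q q q p q q q q q p:
  step 0: s0  (start)
  step 1: s1  (read q: s0→s1)
  step 2: s5  (read q: s1→s5)
  step 3: s1  (read q: s5→s1)
  step 4: s5  (read q: s1→s5)
  step 5: s1  (read p: s5→s1)
  step 6: s5  (read q: s1→s5)
  step 7: s1  (read q: s5→s1)
  step 8: s5  (read q: s1→s5)
  step 9: s1  (read q: s5→s1)
  step 10: s5  (read q: s1→s5)
  step 11: s1  (read p: s5→s1)

After reading 11 characters, A is in state s1.
(This kind of state-tracing is the core of the pumping-lemma construction: with 7 states, pigeonhole forces a repeat within the first 7 steps.)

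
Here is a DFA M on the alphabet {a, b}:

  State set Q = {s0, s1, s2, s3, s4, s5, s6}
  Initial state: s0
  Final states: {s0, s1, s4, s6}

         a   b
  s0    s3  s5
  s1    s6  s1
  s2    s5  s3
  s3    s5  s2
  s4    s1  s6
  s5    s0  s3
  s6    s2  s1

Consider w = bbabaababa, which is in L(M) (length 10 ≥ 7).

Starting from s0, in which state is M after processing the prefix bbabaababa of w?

s0

Run of M on the first 10 characters of w = b b a b a a b a b a:
  step 0: s0  (start)
  step 1: s5  (read b: s0→s5)
  step 2: s3  (read b: s5→s3)
  step 3: s5  (read a: s3→s5)
  step 4: s3  (read b: s5→s3)
  step 5: s5  (read a: s3→s5)
  step 6: s0  (read a: s5→s0)
  step 7: s5  (read b: s0→s5)
  step 8: s0  (read a: s5→s0)
  step 9: s5  (read b: s0→s5)
  step 10: s0  (read a: s5→s0)

After reading 10 characters, M is in state s0.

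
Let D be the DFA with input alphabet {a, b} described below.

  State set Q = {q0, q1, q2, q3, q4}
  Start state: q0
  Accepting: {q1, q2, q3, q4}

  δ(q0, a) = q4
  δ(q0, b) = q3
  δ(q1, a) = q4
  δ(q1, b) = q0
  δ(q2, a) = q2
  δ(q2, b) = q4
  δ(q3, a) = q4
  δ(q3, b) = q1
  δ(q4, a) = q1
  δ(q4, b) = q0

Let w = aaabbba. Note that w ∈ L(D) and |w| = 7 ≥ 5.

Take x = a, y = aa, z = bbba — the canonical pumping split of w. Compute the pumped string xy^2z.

xy^2z = a·aa·aa·bbba = aaaaabbba.
Reading y = aa takes D from q4 back to q4, so after x·y·y the machine is still in q4, and z then leads to the accepting state q4. Hence aaaaabbba ∈ L(D).

aaaaabbba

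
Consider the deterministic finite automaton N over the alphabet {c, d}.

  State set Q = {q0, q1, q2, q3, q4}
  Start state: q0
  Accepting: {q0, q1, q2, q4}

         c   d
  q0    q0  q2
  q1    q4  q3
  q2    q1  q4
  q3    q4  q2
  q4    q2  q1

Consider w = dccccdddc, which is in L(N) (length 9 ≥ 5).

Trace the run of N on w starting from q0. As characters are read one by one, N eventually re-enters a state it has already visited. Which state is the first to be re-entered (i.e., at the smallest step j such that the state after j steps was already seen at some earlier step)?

Run of N on w = d c c c c d d d c:
  step 0: q0  (start)
  step 1: q2  (read d: q0→q2)
  step 2: q1  (read c: q2→q1)
  step 3: q4  (read c: q1→q4)
  step 4: q2  (read c: q4→q2)   ← first repeat (q2 seen earlier)
  step 5: q1  (read c: q2→q1)
  step 6: q3  (read d: q1→q3)
  step 7: q2  (read d: q3→q2)
  step 8: q4  (read d: q2→q4)
  step 9: q2  (read c: q4→q2)

The earliest repeat is at step j = 4: N is in q2, which it already visited at step i = 1.
Since N has 5 states, any run of length ≥ 5 visits 5+1 states, so by pigeonhole some state repeats within the first 5 steps — that repeat gives the pumpable loop.

q2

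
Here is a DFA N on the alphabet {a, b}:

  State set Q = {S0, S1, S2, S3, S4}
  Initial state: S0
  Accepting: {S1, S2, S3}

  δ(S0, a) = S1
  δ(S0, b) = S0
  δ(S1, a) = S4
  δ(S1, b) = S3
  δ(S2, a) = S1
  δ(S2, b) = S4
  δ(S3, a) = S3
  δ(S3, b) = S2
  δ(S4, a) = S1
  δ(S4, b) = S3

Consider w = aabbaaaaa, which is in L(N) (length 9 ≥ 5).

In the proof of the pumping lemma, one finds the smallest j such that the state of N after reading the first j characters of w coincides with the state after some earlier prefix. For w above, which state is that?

State sequence: S0 -a-> S1 -a-> S4 -b-> S3 -b-> S2 -a-> S1 -a-> S4 -a-> S1 -a-> S4 -a-> S1
First repeat at step 5: S1 was already visited.

The earliest repeat is at step j = 5: N is in S1, which it already visited at step i = 1.
With |Q| = 5, pigeonhole forces a state repeat no later than step 5; the substring read between the first and second visits to that state can be pumped.

S1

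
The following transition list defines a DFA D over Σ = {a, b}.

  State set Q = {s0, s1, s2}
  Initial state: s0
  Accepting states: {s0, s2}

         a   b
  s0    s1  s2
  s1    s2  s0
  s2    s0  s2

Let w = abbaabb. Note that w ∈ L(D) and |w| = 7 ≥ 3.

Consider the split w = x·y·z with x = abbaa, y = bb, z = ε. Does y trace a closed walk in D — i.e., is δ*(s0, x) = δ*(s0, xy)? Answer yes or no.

no

State sequence: s0 -a-> s1 -b-> s0 -b-> s2 -a-> s0 -a-> s1 -b-> s0 -b-> s2

After x (step 5): s1. After xy (step 7): s2.
They differ (s1 ≠ s2), so y is not a cycle from the state after x; this split is not the one the pumping-lemma construction produces, and pumping y need not keep the string in L(D).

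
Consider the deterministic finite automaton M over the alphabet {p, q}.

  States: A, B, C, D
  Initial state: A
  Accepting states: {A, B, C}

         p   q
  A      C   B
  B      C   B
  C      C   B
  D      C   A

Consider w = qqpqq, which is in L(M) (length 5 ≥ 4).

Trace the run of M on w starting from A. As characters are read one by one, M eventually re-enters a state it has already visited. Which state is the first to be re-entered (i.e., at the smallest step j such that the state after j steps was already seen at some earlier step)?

B

State sequence: A -q-> B -q-> B -p-> C -q-> B -q-> B
First repeat at step 2: B was already visited.

The earliest repeat is at step j = 2: M is in B, which it already visited at step i = 1.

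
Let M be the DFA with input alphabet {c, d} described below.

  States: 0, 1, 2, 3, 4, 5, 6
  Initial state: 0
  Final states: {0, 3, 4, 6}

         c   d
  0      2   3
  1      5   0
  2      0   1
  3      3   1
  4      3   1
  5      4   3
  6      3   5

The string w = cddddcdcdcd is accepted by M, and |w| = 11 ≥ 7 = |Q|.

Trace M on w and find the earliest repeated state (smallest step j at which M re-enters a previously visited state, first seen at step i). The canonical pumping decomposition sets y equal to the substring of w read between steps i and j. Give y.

cdd

State sequence: 0 -c-> 2 -d-> 1 -d-> 0 -d-> 3 -d-> 1 -c-> 5 -d-> 3 -c-> 3 -d-> 1 -c-> 5 -d-> 3
First repeat at step 3: 0 was already visited.

So i = 0, j = 3, giving x = w[0:0] = ε, y = w[0:3] = cdd, z = w[3:11] = ddcdcdcd.
Check: |xy| = 3 ≤ 7 and |y| = 3 ≥ 1. Reading y takes M from 0 back to 0, so every xyⁱz is accepted.
With |Q| = 7, pigeonhole forces a state repeat no later than step 7; the substring read between the first and second visits to that state can be pumped.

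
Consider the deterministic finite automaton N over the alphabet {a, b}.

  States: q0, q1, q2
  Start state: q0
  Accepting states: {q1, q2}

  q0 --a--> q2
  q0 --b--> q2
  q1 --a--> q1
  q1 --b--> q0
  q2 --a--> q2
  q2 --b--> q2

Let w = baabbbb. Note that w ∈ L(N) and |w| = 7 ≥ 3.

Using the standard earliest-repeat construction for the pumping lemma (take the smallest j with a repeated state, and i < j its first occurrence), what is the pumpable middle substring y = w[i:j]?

State sequence: q0 -b-> q2 -a-> q2 -a-> q2 -b-> q2 -b-> q2 -b-> q2 -b-> q2
First repeat at step 2: q2 was already visited.

So i = 1, j = 2, giving x = w[0:1] = b, y = w[1:2] = a, z = w[2:7] = abbbb.
Check: |xy| = 2 ≤ 3 and |y| = 1 ≥ 1. Reading y takes N from q2 back to q2, so every xyⁱz is accepted.

a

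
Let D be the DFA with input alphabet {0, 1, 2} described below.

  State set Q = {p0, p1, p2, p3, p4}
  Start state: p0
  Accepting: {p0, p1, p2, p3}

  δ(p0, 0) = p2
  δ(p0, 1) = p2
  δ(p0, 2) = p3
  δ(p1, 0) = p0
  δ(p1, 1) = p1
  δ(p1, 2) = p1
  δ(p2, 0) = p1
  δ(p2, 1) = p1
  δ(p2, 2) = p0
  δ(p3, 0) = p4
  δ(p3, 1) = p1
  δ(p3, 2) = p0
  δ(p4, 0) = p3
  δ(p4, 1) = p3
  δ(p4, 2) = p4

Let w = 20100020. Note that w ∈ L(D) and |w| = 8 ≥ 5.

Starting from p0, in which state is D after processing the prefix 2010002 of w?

p4

Run of D on the first 7 characters of w = 2 0 1 0 0 0 2:
  step 0: p0  (start)
  step 1: p3  (read 2: p0→p3)
  step 2: p4  (read 0: p3→p4)
  step 3: p3  (read 1: p4→p3)
  step 4: p4  (read 0: p3→p4)
  step 5: p3  (read 0: p4→p3)
  step 6: p4  (read 0: p3→p4)
  step 7: p4  (read 2: p4→p4)

After reading 7 characters, D is in state p4.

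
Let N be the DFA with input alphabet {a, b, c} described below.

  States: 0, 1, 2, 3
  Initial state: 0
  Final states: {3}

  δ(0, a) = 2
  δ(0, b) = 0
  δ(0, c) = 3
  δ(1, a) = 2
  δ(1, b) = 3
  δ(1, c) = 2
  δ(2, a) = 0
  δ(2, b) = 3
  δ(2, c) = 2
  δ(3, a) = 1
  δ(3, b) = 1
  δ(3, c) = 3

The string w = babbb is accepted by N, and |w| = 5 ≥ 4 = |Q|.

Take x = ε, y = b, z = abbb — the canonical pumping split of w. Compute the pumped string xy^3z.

bbbabbb

xy^3z = ε·b·b·b·abbb = bbbabbb.
Reading y = b takes N from 0 back to 0, so after x·y·y·y the machine is still in 0, and z then leads to the accepting state 3. Hence bbbabbb ∈ L(N).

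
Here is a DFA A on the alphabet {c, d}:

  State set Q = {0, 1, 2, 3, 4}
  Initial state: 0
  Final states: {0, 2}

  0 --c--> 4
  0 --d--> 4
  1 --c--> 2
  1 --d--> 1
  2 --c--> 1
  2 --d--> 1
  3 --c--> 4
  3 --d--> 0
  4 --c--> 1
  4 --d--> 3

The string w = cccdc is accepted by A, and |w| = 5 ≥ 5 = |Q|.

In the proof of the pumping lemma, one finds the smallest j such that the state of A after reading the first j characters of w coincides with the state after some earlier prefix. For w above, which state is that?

State sequence: 0 -c-> 4 -c-> 1 -c-> 2 -d-> 1 -c-> 2
First repeat at step 4: 1 was already visited.

The earliest repeat is at step j = 4: A is in 1, which it already visited at step i = 2.
With |Q| = 5, pigeonhole forces a state repeat no later than step 5; the substring read between the first and second visits to that state can be pumped.

1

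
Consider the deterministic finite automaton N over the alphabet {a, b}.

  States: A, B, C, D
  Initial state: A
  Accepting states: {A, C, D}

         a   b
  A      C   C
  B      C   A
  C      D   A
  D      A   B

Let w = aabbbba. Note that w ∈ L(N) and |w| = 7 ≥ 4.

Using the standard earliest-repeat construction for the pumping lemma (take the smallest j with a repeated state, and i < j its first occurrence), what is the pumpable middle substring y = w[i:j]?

Run of N on w = a a b b b b a:
  step 0: A  (start)
  step 1: C  (read a: A→C)
  step 2: D  (read a: C→D)
  step 3: B  (read b: D→B)
  step 4: A  (read b: B→A)   ← first repeat (A seen earlier)
  step 5: C  (read b: A→C)
  step 6: A  (read b: C→A)
  step 7: C  (read a: A→C)

So i = 0, j = 4, giving x = w[0:0] = ε, y = w[0:4] = aabb, z = w[4:7] = bba.
Check: |xy| = 4 ≤ 4 and |y| = 4 ≥ 1. Reading y takes N from A back to A, so every xyⁱz is accepted.
With |Q| = 4, pigeonhole forces a state repeat no later than step 4; the substring read between the first and second visits to that state can be pumped.

aabb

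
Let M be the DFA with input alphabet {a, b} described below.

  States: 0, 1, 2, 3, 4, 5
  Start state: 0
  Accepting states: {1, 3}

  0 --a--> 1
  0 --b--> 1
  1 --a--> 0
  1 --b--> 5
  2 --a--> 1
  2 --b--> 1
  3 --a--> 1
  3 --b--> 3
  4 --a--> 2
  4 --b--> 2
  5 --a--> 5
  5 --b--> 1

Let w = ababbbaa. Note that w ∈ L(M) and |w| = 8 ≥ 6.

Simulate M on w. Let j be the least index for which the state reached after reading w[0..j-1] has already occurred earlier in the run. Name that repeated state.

5

State sequence: 0 -a-> 1 -b-> 5 -a-> 5 -b-> 1 -b-> 5 -b-> 1 -a-> 0 -a-> 1
First repeat at step 3: 5 was already visited.

The earliest repeat is at step j = 3: M is in 5, which it already visited at step i = 2.
Pumping length from the standard proof: p = 6 (the number of states). The repeated state found above gives |xy| = j ≤ 6 and |y| = j − i ≥ 1.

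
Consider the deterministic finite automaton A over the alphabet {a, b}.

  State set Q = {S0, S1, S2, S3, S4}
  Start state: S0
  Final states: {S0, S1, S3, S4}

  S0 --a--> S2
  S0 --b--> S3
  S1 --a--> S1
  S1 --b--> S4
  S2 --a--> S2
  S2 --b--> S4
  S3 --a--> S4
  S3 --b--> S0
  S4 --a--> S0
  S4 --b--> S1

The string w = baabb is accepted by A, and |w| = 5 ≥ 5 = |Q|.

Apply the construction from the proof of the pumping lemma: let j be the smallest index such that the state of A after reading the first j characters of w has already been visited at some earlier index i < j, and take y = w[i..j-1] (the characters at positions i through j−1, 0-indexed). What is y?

Run of A on w = b a a b b:
  step 0: S0  (start)
  step 1: S3  (read b: S0→S3)
  step 2: S4  (read a: S3→S4)
  step 3: S0  (read a: S4→S0)   ← first repeat (S0 seen earlier)
  step 4: S3  (read b: S0→S3)
  step 5: S0  (read b: S3→S0)

So i = 0, j = 3, giving x = w[0:0] = ε, y = w[0:3] = baa, z = w[3:5] = bb.
Check: |xy| = 3 ≤ 5 and |y| = 3 ≥ 1. Reading y takes A from S0 back to S0, so every xyⁱz is accepted.

baa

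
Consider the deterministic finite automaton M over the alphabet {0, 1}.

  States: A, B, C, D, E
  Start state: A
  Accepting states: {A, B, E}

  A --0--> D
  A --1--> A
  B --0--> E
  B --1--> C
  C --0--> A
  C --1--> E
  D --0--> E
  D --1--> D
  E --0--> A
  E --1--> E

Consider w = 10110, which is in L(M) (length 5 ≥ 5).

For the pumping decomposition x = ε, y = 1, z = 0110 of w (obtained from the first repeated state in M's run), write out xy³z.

1110110

xy^3z = ε·1·1·1·0110 = 1110110.
Reading y = 1 takes M from A back to A, so after x·y·y·y the machine is still in A, and z then leads to the accepting state E. Hence 1110110 ∈ L(M).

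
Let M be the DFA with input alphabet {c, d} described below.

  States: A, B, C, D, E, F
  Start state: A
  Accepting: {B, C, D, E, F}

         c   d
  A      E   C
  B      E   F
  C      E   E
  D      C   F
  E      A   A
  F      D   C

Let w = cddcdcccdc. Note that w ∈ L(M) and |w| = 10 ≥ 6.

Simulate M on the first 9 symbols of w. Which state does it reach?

A

State sequence: A -c-> E -d-> A -d-> C -c-> E -d-> A -c-> E -c-> A -c-> E -d-> A

After reading 9 characters, M is in state A.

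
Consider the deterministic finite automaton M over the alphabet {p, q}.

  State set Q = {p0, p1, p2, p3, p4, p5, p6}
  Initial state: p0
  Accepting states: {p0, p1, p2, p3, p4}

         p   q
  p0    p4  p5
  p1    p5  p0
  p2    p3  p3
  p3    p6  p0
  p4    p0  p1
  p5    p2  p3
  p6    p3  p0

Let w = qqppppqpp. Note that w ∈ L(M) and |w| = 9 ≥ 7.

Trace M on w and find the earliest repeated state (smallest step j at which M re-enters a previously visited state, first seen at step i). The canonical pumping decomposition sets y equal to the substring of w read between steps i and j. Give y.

pp

State sequence: p0 -q-> p5 -q-> p3 -p-> p6 -p-> p3 -p-> p6 -p-> p3 -q-> p0 -p-> p4 -p-> p0
First repeat at step 4: p3 was already visited.

So i = 2, j = 4, giving x = w[0:2] = qq, y = w[2:4] = pp, z = w[4:9] = ppqpp.
Check: |xy| = 4 ≤ 7 and |y| = 2 ≥ 1. Reading y takes M from p3 back to p3, so every xyⁱz is accepted.
Since M has 7 states, any run of length ≥ 7 visits 7+1 states, so by pigeonhole some state repeats within the first 7 steps — that repeat gives the pumpable loop.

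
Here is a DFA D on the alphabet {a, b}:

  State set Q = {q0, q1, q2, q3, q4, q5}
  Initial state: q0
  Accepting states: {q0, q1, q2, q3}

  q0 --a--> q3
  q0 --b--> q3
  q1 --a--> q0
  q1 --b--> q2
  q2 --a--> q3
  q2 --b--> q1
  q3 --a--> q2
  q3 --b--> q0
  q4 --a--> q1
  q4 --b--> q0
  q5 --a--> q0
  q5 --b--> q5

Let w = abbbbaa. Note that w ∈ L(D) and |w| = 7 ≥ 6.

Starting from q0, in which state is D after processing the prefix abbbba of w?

State sequence: q0 -a-> q3 -b-> q0 -b-> q3 -b-> q0 -b-> q3 -a-> q2

After reading 6 characters, D is in state q2.
(This kind of state-tracing is the core of the pumping-lemma construction: with 6 states, pigeonhole forces a repeat within the first 6 steps.)

q2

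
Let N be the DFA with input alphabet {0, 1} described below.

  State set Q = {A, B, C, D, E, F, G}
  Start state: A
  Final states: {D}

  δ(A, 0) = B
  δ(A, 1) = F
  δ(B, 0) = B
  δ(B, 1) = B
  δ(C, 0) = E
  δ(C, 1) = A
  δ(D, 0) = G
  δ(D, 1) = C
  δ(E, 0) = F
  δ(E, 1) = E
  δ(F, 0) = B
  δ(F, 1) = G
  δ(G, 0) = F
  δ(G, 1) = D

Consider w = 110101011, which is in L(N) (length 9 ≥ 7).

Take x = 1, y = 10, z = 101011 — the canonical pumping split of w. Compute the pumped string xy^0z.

xy⁰z = xz = 1·101011 = 1101011.
Reading y = 10 takes N from F back to F, so after x the machine is still in F, and z then leads to the accepting state D. Hence 1101011 ∈ L(N).

1101011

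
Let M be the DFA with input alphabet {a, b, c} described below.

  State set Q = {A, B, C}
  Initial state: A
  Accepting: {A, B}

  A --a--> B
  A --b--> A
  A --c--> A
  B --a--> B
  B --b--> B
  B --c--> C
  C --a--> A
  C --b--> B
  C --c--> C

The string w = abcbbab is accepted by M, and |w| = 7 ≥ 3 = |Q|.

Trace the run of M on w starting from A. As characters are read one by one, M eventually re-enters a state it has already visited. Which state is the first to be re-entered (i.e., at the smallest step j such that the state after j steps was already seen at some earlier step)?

B

Run of M on w = a b c b b a b:
  step 0: A  (start)
  step 1: B  (read a: A→B)
  step 2: B  (read b: B→B)   ← first repeat (B seen earlier)
  step 3: C  (read c: B→C)
  step 4: B  (read b: C→B)
  step 5: B  (read b: B→B)
  step 6: B  (read a: B→B)
  step 7: B  (read b: B→B)

The earliest repeat is at step j = 2: M is in B, which it already visited at step i = 1.
The DFA has 3 states, so the proof of the pumping lemma guarantees a repeated state among the first 3+1 visited; the segment between the two visits is the pumpable y.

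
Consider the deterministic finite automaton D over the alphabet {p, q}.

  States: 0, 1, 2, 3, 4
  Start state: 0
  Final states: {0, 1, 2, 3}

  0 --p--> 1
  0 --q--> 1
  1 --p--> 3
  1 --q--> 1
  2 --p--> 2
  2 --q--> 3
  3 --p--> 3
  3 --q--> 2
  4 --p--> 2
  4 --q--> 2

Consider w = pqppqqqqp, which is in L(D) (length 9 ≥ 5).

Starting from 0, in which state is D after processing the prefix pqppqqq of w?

State sequence: 0 -p-> 1 -q-> 1 -p-> 3 -p-> 3 -q-> 2 -q-> 3 -q-> 2

After reading 7 characters, D is in state 2.

2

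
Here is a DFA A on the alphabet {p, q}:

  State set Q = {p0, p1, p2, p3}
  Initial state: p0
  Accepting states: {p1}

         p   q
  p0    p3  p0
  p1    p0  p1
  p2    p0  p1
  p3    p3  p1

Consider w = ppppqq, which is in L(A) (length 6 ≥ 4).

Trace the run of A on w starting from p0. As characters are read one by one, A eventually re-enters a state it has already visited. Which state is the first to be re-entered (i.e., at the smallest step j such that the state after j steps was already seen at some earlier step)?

p3

State sequence: p0 -p-> p3 -p-> p3 -p-> p3 -p-> p3 -q-> p1 -q-> p1
First repeat at step 2: p3 was already visited.

The earliest repeat is at step j = 2: A is in p3, which it already visited at step i = 1.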